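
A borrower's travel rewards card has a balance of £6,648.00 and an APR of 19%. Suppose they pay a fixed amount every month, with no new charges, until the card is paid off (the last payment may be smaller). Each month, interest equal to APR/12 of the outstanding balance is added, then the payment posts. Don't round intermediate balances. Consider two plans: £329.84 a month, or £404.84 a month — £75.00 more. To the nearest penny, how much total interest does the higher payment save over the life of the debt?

£310.90

Monthly rate r = 19%/12 = 1.58333% = 0.0158333.
At £329.84/mo: n = ⌈−ln(1 − rB₀/P)/ln(1+r)⌉ = 25 payments (last £155.02); total interest = total paid − £6,648.00 = £1,423.18.
At £404.84/mo: 20 payments (last £68.32); total interest £1,112.28.
Interest saved = £1,423.18 − £1,112.28 = £310.90.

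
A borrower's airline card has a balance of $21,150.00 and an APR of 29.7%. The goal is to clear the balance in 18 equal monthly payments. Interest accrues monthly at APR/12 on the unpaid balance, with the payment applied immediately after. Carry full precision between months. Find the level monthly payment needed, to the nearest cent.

$1,470.35

Monthly rate r = 29.7%/12 = 2.475% = 0.02475.
Level-payment amortization: P = B₀·r / (1 − (1+r)^(−n)) = 21150.00·0.02475 / (1 − 1.02475^(−18)).
Denominator 1 − (1+r)^(−18) = 0.356012683.
P = 523.462 / 0.356012683 ≈ 1470.35.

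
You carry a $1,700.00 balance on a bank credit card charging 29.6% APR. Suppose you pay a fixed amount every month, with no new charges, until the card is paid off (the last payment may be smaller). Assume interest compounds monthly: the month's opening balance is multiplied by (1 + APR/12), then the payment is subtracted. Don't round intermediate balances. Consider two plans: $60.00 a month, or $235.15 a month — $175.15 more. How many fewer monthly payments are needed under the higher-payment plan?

Monthly rate r = 29.6%/12 = 2.46667% = 0.0246667.
At $60.00/mo: n = ⌈−ln(1 − rB₀/P)/ln(1+r)⌉ = 50 payments (last $15.59); total interest = total paid − $1,700.00 = $1,255.59.
At $235.15/mo: 9 payments (last $14.37); total interest $195.57.
Payments saved = 50 − 9 = 41.

41 fewer payments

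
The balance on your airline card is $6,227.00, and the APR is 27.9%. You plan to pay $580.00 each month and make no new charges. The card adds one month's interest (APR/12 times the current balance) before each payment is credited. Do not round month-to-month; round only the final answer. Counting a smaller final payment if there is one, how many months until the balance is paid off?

Monthly rate r = 27.9%/12 = 2.325% = 0.02325.
Recurrence: B ← B·(1+r) − $580.00.
Month 1: interest $144.78; balance after payment $5,791.78.
Month 2: interest $134.66; balance after payment $5,346.44.
Closed form: n = −ln(1 − rB₀/P)/ln(1+r) = −ln(0.75038)/ln(1.02325) ≈ 12.494, so the balance reaches zero during payment 13.

13 payments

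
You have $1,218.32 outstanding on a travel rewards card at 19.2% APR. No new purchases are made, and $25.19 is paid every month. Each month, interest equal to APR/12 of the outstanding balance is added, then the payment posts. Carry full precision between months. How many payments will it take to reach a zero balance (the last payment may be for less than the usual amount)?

94 months

Monthly rate r = 19.2%/12 = 1.6% = 0.016.
Recurrence: B ← B·(1+r) − $25.19.
Month 1: interest $19.49; balance after payment $1,212.62.
Month 2: interest $19.40; balance after payment $1,206.84.
Closed form: n = −ln(1 − rB₀/P)/ln(1+r) = −ln(0.22616)/ln(1.016) ≈ 93.649, so the balance reaches zero during payment 94.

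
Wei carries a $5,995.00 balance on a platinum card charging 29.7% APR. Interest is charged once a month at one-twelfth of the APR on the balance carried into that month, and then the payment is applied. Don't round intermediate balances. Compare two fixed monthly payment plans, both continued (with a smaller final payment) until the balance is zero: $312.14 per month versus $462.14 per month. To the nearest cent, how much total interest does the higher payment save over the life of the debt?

Monthly rate r = 29.7%/12 = 2.475% = 0.02475.
At $312.14/mo: n = ⌈−ln(1 − rB₀/P)/ln(1+r)⌉ = 27 payments (last $120.42); total interest = total paid − $5,995.00 = $2,241.06.
At $462.14/mo: 16 payments (last $388.21); total interest $1,325.31.
Interest saved = $2,241.06 − $1,325.31 = $915.75.

$915.75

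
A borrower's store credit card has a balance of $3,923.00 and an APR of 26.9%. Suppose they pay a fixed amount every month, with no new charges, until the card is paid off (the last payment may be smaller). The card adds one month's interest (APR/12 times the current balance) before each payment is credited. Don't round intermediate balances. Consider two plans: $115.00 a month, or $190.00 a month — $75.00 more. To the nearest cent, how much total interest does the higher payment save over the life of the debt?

Monthly rate r = 26.9%/12 = 2.24167% = 0.0224167.
At $115.00/mo: n = ⌈−ln(1 − rB₀/P)/ln(1+r)⌉ = 66 payments (last $30.88); total interest = total paid − $3,923.00 = $3,582.88.
At $190.00/mo: 29 payments (last $6.36); total interest $1,403.36.
Interest saved = $3,582.88 − $1,403.36 = $2,179.52.

$2,179.52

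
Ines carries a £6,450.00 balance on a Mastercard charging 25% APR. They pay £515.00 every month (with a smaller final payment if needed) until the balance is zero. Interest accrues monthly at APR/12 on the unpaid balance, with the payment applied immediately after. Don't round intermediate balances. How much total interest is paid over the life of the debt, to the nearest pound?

Monthly rate r = 25%/12 = 2.08333% = 0.0208333.
Payoff takes n = ⌈−ln(1 − rB₀/P)/ln(1+r)⌉ = ⌈14.664⌉ = 15 payments; the last is £342.92.
Total paid = 14·£515.00 + £342.92 = £7,552.92.
Total interest = total paid − principal = £7,552.92 − £6,450.00 = £1,102.92.

£1,103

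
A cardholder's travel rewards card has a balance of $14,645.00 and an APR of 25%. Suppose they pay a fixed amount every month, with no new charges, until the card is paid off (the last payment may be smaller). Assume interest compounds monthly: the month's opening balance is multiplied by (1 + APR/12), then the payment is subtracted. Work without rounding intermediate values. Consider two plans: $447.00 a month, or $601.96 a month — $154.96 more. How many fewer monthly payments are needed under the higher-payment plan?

21 fewer payments

Monthly rate r = 25%/12 = 2.08333% = 0.0208333.
At $447.00/mo: n = ⌈−ln(1 − rB₀/P)/ln(1+r)⌉ = 56 payments (last $291.64); total interest = total paid − $14,645.00 = $10,231.64.
At $601.96/mo: 35 payments (last $173.18); total interest $5,994.82.
Payments saved = 56 − 35 = 21.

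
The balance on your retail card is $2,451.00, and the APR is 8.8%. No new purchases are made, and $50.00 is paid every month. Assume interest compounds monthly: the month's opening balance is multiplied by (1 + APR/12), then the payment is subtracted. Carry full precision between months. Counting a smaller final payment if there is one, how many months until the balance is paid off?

61 months

Monthly rate r = 8.8%/12 = 0.733333% = 0.00733333.
Recurrence: B ← B·(1+r) − $50.00.
Month 1: interest $17.97; balance after payment $2,418.97.
Month 2: interest $17.74; balance after payment $2,386.71.
Closed form: n = −ln(1 − rB₀/P)/ln(1+r) = −ln(0.64052)/ln(1.00733) ≈ 60.969, so the balance reaches zero during payment 61.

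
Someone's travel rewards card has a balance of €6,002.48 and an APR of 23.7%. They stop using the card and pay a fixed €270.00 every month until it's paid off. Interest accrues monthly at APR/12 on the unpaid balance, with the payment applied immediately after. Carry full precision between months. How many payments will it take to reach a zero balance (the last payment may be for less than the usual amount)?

30 payments

Monthly rate r = 23.7%/12 = 1.975% = 0.01975.
Recurrence: B ← B·(1+r) − €270.00.
Month 1: interest €118.55; balance after payment €5,851.03.
Month 2: interest €115.56; balance after payment €5,696.59.
Closed form: n = −ln(1 − rB₀/P)/ln(1+r) = −ln(0.56093)/ln(1.01975) ≈ 29.562, so the balance reaches zero during payment 30.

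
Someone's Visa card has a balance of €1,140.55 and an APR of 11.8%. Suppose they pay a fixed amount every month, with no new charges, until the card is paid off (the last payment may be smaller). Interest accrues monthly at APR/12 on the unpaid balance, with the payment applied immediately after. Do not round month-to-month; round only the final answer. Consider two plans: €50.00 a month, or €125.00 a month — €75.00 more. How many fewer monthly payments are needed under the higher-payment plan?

16 fewer payments

Monthly rate r = 11.8%/12 = 0.983333% = 0.00983333.
At €50.00/mo: n = ⌈−ln(1 − rB₀/P)/ln(1+r)⌉ = 26 payments (last €47.87); total interest = total paid − €1,140.55 = €157.32.
At €125.00/mo: 10 payments (last €76.01); total interest €60.46.
Payments saved = 26 − 10 = 16.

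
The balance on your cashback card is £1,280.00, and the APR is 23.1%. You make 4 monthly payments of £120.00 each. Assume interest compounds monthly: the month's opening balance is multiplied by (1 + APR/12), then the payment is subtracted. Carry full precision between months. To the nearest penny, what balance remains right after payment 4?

£887.40

Monthly rate r = 23.1%/12 = 1.925% = 0.01925.
Each month: B ← B·(1+r) − £120.00.
Month 1: interest £24.64; balance after payment £1,184.64.
Month 2: interest £22.80; balance after payment £1,087.44.
Month 3: interest £20.93; balance after payment £988.38.
Month 4: interest £19.03; balance after payment £887.40.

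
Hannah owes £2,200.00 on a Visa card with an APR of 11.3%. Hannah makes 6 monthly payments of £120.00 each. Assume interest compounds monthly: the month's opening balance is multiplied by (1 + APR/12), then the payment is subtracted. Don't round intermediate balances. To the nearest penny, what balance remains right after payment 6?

Monthly rate r = 11.3%/12 = 0.941667% = 0.00941667.
Each month: B ← B·(1+r) − £120.00.
Month 1: interest £20.72; balance after payment £2,100.72.
Month 2: interest £19.78; balance after payment £2,000.50.
Month 3: interest £18.84; balance after payment £1,899.34.
Month 4: interest £17.89; balance after payment £1,797.22.
Month 5: interest £16.92; balance after payment £1,694.15.
Month 6: interest £15.95; balance after payment £1,590.10.

£1,590.10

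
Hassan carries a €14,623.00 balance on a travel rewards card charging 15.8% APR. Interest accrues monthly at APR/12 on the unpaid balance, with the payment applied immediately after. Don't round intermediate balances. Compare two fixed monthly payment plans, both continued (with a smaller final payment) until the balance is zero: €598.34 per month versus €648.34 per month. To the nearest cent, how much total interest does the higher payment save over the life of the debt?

Monthly rate r = 15.8%/12 = 1.31667% = 0.0131667.
At €598.34/mo: n = ⌈−ln(1 − rB₀/P)/ln(1+r)⌉ = 30 payments (last €410.14); total interest = total paid − €14,623.00 = €3,139.00.
At €648.34/mo: 27 payments (last €607.59); total interest €2,841.43.
Interest saved = €3,139.00 − €2,841.43 = €297.57.

€297.57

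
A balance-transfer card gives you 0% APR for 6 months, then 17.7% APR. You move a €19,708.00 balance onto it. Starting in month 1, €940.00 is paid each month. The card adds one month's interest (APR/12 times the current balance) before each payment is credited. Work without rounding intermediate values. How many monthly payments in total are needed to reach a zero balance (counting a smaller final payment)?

Promo months 1–6 at r₀ = 0%/12 = 0; months 7+ at r₁ = 17.7%/12 = 0.01475.
After month 6 (no interest yet): B = €19,708.00 − 6·€940.00 = €14,068.00.
Then at r₁ with €940.00/mo: n₂ = −ln(1 − r₁·B/P)/ln(1+r₁) ≈ 17.03 → 18 more payments.

24 payments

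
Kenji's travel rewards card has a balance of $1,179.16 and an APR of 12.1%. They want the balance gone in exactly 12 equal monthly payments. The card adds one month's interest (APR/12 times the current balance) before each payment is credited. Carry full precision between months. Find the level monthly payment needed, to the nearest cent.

$104.82

Monthly rate r = 12.1%/12 = 1.00833% = 0.0100833.
Level-payment amortization: P = B₀·r / (1 − (1+r)^(−n)) = 1179.16·0.0100833 / (1 − 1.01008^(−12)).
Denominator 1 − (1+r)^(−12) = 0.113428966.
P = 11.8899 / 0.113428966 ≈ 104.82.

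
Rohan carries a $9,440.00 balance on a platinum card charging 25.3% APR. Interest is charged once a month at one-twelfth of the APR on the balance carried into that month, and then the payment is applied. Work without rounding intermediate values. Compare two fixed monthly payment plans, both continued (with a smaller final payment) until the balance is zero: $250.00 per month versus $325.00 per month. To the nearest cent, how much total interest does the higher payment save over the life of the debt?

$4,290.19

Monthly rate r = 25.3%/12 = 2.10833% = 0.0210833.
At $250.00/mo: n = ⌈−ln(1 − rB₀/P)/ln(1+r)⌉ = 77 payments (last $54.15); total interest = total paid − $9,440.00 = $9,614.15.
At $325.00/mo: 46 payments (last $138.96); total interest $5,323.96.
Interest saved = $9,614.15 − $5,323.96 = $4,290.19.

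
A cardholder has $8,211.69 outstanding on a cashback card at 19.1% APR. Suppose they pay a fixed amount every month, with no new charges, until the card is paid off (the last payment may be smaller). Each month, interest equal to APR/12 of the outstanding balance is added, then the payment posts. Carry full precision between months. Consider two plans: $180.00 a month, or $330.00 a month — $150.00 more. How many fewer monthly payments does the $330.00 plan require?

Monthly rate r = 19.1%/12 = 1.59167% = 0.0159167.
At $180.00/mo: n = ⌈−ln(1 − rB₀/P)/ln(1+r)⌉ = 83 payments (last $2.29); total interest = total paid − $8,211.69 = $6,550.60.
At $330.00/mo: 32 payments (last $308.69); total interest $2,327.00.
Payments saved = 83 − 32 = 51.

51 fewer payments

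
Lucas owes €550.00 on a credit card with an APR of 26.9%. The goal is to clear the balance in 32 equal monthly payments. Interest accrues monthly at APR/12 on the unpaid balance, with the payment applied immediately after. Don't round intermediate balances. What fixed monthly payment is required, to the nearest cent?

Monthly rate r = 26.9%/12 = 2.24167% = 0.0224167.
Level-payment amortization: P = B₀·r / (1 − (1+r)^(−n)) = 550.00·0.0224167 / (1 − 1.02242^(−32)).
Denominator 1 − (1+r)^(−32) = 0.508066332.
P = 12.3292 / 0.508066332 ≈ 24.27.

€24.27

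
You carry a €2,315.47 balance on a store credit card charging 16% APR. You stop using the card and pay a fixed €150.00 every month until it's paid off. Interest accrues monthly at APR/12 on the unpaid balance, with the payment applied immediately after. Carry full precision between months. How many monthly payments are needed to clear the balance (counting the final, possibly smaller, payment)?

Monthly rate r = 16%/12 = 1.33333% = 0.0133333.
Recurrence: B ← B·(1+r) − €150.00.
Month 1: interest €30.87; balance after payment €2,196.34.
Month 2: interest €29.28; balance after payment €2,075.63.
Closed form: n = −ln(1 − rB₀/P)/ln(1+r) = −ln(0.79418)/ln(1.01333) ≈ 17.398, so the balance reaches zero during payment 18.

18 payments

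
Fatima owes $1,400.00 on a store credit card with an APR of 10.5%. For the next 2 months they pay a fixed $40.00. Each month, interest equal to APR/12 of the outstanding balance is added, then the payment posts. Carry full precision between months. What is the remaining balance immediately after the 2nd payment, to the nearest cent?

$1,344.26

Monthly rate r = 10.5%/12 = 0.875% = 0.00875.
Each month: B ← B·(1+r) − $40.00.
Month 1: interest $12.25; balance after payment $1,372.25.
Month 2: interest $12.01; balance after payment $1,344.26.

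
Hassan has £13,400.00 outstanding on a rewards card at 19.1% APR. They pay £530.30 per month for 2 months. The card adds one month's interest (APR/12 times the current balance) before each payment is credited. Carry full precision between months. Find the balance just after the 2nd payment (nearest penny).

£12,760.92

Monthly rate r = 19.1%/12 = 1.59167% = 0.0159167.
Each month: B ← B·(1+r) − £530.30.
Month 1: interest £213.28; balance after payment £13,082.98.
Month 2: interest £208.24; balance after payment £12,760.92.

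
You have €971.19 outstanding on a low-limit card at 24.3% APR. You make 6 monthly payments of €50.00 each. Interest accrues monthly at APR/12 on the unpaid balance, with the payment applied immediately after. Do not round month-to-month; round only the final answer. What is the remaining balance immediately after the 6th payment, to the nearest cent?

Monthly rate r = 24.3%/12 = 2.025% = 0.02025.
Each month: B ← B·(1+r) − €50.00.
Month 1: interest €19.67; balance after payment €940.86.
Month 2: interest €19.05; balance after payment €909.91.
Month 3: interest €18.43; balance after payment €878.33.
Month 4: interest €17.79; balance after payment €846.12.
Month 5: interest €17.13; balance after payment €813.25.
Month 6: interest €16.47; balance after payment €779.72.

€779.72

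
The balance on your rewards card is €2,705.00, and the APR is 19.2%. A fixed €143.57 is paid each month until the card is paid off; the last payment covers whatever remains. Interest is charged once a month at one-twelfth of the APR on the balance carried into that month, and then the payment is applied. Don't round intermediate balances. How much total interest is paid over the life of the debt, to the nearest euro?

€540

Monthly rate r = 19.2%/12 = 1.6% = 0.016.
Payoff takes n = ⌈−ln(1 − rB₀/P)/ln(1+r)⌉ = ⌈22.601⌉ = 23 payments; the last is €86.59.
Total paid = 22·€143.57 + €86.59 = €3,245.13.
Total interest = total paid − principal = €3,245.13 − €2,705.00 = €540.13.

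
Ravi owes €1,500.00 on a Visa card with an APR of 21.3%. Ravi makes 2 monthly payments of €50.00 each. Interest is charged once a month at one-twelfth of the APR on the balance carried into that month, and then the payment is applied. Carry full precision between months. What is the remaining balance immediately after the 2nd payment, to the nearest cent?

€1,452.84

Monthly rate r = 21.3%/12 = 1.775% = 0.01775.
Each month: B ← B·(1+r) − €50.00.
Month 1: interest €26.63; balance after payment €1,476.62.
Month 2: interest €26.21; balance after payment €1,452.84.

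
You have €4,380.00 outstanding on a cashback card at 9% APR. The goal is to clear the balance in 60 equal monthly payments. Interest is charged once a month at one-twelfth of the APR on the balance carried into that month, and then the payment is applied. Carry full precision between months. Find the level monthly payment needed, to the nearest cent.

Monthly rate r = 9%/12 = 0.75% = 0.0075.
Level-payment amortization: P = B₀·r / (1 − (1+r)^(−n)) = 4380.00·0.0075 / (1 − 1.0075^(−60)).
Denominator 1 − (1+r)^(−60) = 0.361300301.
P = 32.85 / 0.361300301 ≈ 90.92.

€90.92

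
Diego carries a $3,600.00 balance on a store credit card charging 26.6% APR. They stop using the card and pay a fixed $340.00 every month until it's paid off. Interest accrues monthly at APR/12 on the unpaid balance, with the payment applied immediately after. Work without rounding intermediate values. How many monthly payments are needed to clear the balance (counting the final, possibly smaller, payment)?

Monthly rate r = 26.6%/12 = 2.21667% = 0.0221667.
Recurrence: B ← B·(1+r) − $340.00.
Month 1: interest $79.80; balance after payment $3,339.80.
Month 2: interest $74.03; balance after payment $3,073.83.
Closed form: n = −ln(1 − rB₀/P)/ln(1+r) = −ln(0.76529)/ln(1.02217) ≈ 12.201, so the balance reaches zero during payment 13.

13 months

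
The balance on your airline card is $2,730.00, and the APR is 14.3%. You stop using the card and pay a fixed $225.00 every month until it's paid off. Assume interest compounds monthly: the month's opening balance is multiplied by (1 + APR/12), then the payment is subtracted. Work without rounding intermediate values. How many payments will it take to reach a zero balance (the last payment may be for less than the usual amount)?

Monthly rate r = 14.3%/12 = 1.19167% = 0.0119167.
Recurrence: B ← B·(1+r) − $225.00.
Month 1: interest $32.53; balance after payment $2,537.53.
Month 2: interest $30.24; balance after payment $2,342.77.
Closed form: n = −ln(1 − rB₀/P)/ln(1+r) = −ln(0.85541)/ln(1.01192) ≈ 13.183, so the balance reaches zero during payment 14.

14 payments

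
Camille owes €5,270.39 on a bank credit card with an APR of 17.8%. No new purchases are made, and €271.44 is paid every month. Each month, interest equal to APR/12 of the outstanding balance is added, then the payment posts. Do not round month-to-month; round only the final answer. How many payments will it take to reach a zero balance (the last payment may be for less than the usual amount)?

24 payments

Monthly rate r = 17.8%/12 = 1.48333% = 0.0148333.
Recurrence: B ← B·(1+r) − €271.44.
Month 1: interest €78.18; balance after payment €5,077.13.
Month 2: interest €75.31; balance after payment €4,881.00.
Closed form: n = −ln(1 − rB₀/P)/ln(1+r) = −ln(0.71199)/ln(1.01483) ≈ 23.070, so the balance reaches zero during payment 24.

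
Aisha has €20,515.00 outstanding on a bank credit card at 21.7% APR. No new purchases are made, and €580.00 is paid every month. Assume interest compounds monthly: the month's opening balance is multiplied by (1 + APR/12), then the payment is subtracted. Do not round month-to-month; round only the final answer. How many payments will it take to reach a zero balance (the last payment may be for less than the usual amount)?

Monthly rate r = 21.7%/12 = 1.80833% = 0.0180833.
Recurrence: B ← B·(1+r) − €580.00.
Month 1: interest €370.98; balance after payment €20,305.98.
Month 2: interest €367.20; balance after payment €20,093.18.
Closed form: n = −ln(1 − rB₀/P)/ln(1+r) = −ln(0.36038)/ln(1.01808) ≈ 56.947, so the balance reaches zero during payment 57.

57 payments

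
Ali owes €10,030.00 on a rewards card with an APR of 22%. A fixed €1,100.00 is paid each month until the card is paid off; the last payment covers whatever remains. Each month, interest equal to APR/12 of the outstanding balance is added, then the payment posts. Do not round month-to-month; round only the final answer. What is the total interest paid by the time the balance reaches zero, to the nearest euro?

€1,046

Monthly rate r = 22%/12 = 1.83333% = 0.0183333.
Payoff takes n = ⌈−ln(1 − rB₀/P)/ln(1+r)⌉ = ⌈10.069⌉ = 11 payments; the last is €76.25.
Total paid = 10·€1,100.00 + €76.25 = €11,076.25.
Total interest = total paid − principal = €11,076.25 − €10,030.00 = €1,046.25.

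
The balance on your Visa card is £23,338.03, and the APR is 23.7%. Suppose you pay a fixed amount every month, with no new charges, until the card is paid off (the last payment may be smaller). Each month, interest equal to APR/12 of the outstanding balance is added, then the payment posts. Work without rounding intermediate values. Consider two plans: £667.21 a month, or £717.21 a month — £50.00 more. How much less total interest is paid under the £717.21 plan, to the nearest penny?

Monthly rate r = 23.7%/12 = 1.975% = 0.01975.
At £667.21/mo: n = ⌈−ln(1 − rB₀/P)/ln(1+r)⌉ = 61 payments (last £13.83); total interest = total paid − £23,338.03 = £16,708.40.
At £717.21/mo: 53 payments (last £445.12); total interest £14,402.01.
Interest saved = £16,708.40 − £14,402.01 = £2,306.39.

£2,306.39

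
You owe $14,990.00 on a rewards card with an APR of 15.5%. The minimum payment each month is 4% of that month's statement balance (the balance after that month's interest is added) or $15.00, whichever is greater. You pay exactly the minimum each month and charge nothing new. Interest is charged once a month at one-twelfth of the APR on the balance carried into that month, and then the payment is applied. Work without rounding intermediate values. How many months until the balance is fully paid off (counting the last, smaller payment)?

Monthly rate r = 15.5%/12 = 1.29167% = 0.0129167.
While 4% of the post-interest balance exceeds $15.00, each month B ← (B·(1+r))·(1 − 0.04), i.e. B shrinks by the factor (1+r)·0.96 = 0.9724.
This holds for months 1–133. Entering month 134 the balance is $362.39; 4% of the post-interest balance is now below $15.00, so the flat $15.00 minimum applies from here.
From month 134 a fixed $15.00 at rate r clears $362.39 in 30 more payments. Total: 133 + 30 = 163 months.

163 months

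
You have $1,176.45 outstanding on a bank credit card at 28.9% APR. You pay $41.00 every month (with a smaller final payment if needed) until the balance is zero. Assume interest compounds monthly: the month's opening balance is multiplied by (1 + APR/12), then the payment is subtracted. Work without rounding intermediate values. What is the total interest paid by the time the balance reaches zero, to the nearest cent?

Monthly rate r = 28.9%/12 = 2.40833% = 0.0240833.
Payoff takes n = ⌈−ln(1 − rB₀/P)/ln(1+r)⌉ = ⌈49.356⌉ = 50 payments; the last is $14.69.
Total paid = 49·$41.00 + $14.69 = $2,023.69.
Total interest = total paid − principal = $2,023.69 − $1,176.45 = $847.24.

$847.24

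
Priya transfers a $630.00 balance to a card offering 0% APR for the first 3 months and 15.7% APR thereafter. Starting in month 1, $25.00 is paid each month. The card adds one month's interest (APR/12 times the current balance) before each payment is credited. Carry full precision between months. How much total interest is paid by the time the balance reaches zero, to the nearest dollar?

$105

Promo months 1–3 at r₀ = 0%/12 = 0; months 4+ at r₁ = 15.7%/12 = 0.0130833.
After month 3 (no interest yet): B = $630.00 − 3·$25.00 = $555.00.
Then at r₁ with $25.00/mo: n₂ = −ln(1 − r₁·B/P)/ln(1+r₁) ≈ 26.40 → 27 more payments.
Total paid = 29·$25.00 + $9.97 = $734.97; interest = $734.97 − $630.00 = $104.97.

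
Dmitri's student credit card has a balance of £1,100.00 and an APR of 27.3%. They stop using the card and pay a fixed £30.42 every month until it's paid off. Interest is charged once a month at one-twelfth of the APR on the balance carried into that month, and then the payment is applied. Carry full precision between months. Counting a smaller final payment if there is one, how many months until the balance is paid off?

77 payments

Monthly rate r = 27.3%/12 = 2.275% = 0.02275.
Recurrence: B ← B·(1+r) − £30.42.
Month 1: interest £25.02; balance after payment £1,094.61.
Month 2: interest £24.90; balance after payment £1,089.09.
Closed form: n = −ln(1 − rB₀/P)/ln(1+r) = −ln(0.17735)/ln(1.02275) ≈ 76.889, so the balance reaches zero during payment 77.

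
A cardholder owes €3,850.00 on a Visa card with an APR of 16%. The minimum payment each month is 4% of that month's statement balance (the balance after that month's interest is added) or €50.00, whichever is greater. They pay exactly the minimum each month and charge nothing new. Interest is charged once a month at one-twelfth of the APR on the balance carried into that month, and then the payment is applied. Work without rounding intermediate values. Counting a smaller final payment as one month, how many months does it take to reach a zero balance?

Monthly rate r = 16%/12 = 1.33333% = 0.0133333.
While 4% of the post-interest balance exceeds €50.00, each month B ← (B·(1+r))·(1 − 0.04), i.e. B shrinks by the factor (1+r)·0.96 = 0.9728.
This holds for months 1–42. Entering month 43 the balance is €1,209.07; 4% of the post-interest balance is now below €50.00, so the flat €50.00 minimum applies from here.
From month 43 a fixed €50.00 at rate r clears €1,209.07 in 30 more payments. Total: 42 + 30 = 72 months.

72 months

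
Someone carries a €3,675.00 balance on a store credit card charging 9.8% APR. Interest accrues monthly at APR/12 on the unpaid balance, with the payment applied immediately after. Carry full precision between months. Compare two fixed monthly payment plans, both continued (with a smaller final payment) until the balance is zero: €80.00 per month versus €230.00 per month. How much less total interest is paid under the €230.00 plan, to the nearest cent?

Monthly rate r = 9.8%/12 = 0.816667% = 0.00816667.
At €80.00/mo: n = ⌈−ln(1 − rB₀/P)/ln(1+r)⌉ = 58 payments (last €65.40); total interest = total paid − €3,675.00 = €950.40.
At €230.00/mo: 18 payments (last €44.12); total interest €279.12.
Interest saved = €950.40 − €279.12 = €671.28.

€671.28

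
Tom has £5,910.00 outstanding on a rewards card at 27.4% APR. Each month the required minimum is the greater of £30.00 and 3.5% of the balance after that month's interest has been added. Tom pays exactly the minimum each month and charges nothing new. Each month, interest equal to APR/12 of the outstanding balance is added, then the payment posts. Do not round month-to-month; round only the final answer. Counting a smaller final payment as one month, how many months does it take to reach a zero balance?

Monthly rate r = 27.4%/12 = 2.28333% = 0.0228333.
While 3.5% of the post-interest balance exceeds £30.00, each month B ← (B·(1+r))·(1 − 0.035), i.e. B shrinks by the factor (1+r)·0.965 = 0.98703.
This holds for months 1–150. Entering month 151 the balance is £834.48; 3.5% of the post-interest balance is now below £30.00, so the flat £30.00 minimum applies from here.
From month 151 a fixed £30.00 at rate r clears £834.48 in 45 more payments. Total: 150 + 45 = 195 months.

195 months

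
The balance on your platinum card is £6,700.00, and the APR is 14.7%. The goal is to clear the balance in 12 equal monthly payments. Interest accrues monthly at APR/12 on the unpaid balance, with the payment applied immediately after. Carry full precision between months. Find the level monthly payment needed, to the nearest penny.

£603.78

Monthly rate r = 14.7%/12 = 1.225% = 0.01225.
Level-payment amortization: P = B₀·r / (1 − (1+r)^(−n)) = 6700.00·0.01225 / (1 − 1.01225^(−12)).
Denominator 1 − (1+r)^(−12) = 0.13593468.
P = 82.075 / 0.13593468 ≈ 603.78.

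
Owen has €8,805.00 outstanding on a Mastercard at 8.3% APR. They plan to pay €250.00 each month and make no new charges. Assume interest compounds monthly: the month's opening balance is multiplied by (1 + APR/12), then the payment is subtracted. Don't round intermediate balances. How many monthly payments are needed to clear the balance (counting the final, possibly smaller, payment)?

Monthly rate r = 8.3%/12 = 0.691667% = 0.00691667.
Recurrence: B ← B·(1+r) − €250.00.
Month 1: interest €60.90; balance after payment €8,615.90.
Month 2: interest €59.59; balance after payment €8,425.49.
Closed form: n = −ln(1 − rB₀/P)/ln(1+r) = −ln(0.75639)/ln(1.00692) ≈ 40.504, so the balance reaches zero during payment 41.

41 payments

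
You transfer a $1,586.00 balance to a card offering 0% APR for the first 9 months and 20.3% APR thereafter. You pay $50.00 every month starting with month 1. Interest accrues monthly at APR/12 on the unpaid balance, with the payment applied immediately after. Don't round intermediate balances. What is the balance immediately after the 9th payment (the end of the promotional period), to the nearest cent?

$1,136.00

Promo months 1–9 at r₀ = 0%/12 = 0; months 10+ at r₁ = 20.3%/12 = 0.0169167.
After month 9 (no interest yet): B = $1,586.00 − 9·$50.00 = $1,136.00.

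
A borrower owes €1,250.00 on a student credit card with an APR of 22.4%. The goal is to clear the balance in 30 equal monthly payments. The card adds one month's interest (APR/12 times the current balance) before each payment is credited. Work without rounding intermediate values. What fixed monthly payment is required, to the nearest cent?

Monthly rate r = 22.4%/12 = 1.86667% = 0.0186667.
Level-payment amortization: P = B₀·r / (1 − (1+r)^(−n)) = 1250.00·0.0186667 / (1 − 1.01867^(−30)).
Denominator 1 − (1+r)^(−30) = 0.425834432.
P = 23.3333 / 0.425834432 ≈ 54.79.

€54.79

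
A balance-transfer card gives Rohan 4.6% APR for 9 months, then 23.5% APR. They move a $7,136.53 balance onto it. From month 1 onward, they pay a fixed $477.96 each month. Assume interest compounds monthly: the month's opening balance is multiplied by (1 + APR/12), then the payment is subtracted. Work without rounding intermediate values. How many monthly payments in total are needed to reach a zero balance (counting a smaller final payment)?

16 months

Promo months 1–9 at r₀ = 4.6%/12 = 0.00383333; months 10+ at r₁ = 23.5%/12 = 0.0195833.
After month 9: iterate B ← B·(1+r₀) − $477.96 for 9 months → $3,018.36.
Then at r₁ with $477.96/mo: n₂ = −ln(1 − r₁·B/P)/ln(1+r₁) ≈ 6.81 → 7 more payments.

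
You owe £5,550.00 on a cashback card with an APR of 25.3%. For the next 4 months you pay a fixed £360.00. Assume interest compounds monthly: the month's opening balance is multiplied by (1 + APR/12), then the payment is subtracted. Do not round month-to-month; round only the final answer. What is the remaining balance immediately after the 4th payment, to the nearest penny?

Monthly rate r = 25.3%/12 = 2.10833% = 0.0210833.
Each month: B ← B·(1+r) − £360.00.
Month 1: interest £117.01; balance after payment £5,307.01.
Month 2: interest £111.89; balance after payment £5,058.90.
Month 3: interest £106.66; balance after payment £4,805.56.
Month 4: interest £101.32; balance after payment £4,546.88.

£4,546.88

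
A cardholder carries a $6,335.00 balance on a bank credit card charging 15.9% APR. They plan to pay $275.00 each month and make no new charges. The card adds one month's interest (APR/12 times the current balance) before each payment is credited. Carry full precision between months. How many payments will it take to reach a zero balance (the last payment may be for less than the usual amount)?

Monthly rate r = 15.9%/12 = 1.325% = 0.01325.
Recurrence: B ← B·(1+r) − $275.00.
Month 1: interest $83.94; balance after payment $6,143.94.
Month 2: interest $81.41; balance after payment $5,950.35.
Closed form: n = −ln(1 − rB₀/P)/ln(1+r) = −ln(0.69477)/ln(1.01325) ≈ 27.667, so the balance reaches zero during payment 28.

28 payments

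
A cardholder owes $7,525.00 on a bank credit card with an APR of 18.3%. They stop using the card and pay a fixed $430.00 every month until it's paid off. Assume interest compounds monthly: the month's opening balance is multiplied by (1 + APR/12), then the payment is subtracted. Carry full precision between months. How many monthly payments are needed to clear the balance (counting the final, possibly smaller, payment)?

Monthly rate r = 18.3%/12 = 1.525% = 0.01525.
Recurrence: B ← B·(1+r) − $430.00.
Month 1: interest $114.76; balance after payment $7,209.76.
Month 2: interest $109.95; balance after payment $6,889.71.
Closed form: n = −ln(1 − rB₀/P)/ln(1+r) = −ln(0.73313)/ln(1.01525) ≈ 20.511, so the balance reaches zero during payment 21.

21 months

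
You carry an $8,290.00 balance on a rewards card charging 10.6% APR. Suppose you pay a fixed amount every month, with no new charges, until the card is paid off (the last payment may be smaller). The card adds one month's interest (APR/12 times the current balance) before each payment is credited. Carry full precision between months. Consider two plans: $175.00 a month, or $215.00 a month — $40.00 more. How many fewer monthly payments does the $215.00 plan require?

14 fewer payments

Monthly rate r = 10.6%/12 = 0.883333% = 0.00883333.
At $175.00/mo: n = ⌈−ln(1 − rB₀/P)/ln(1+r)⌉ = 62 payments (last $111.35); total interest = total paid − $8,290.00 = $2,496.35.
At $215.00/mo: 48 payments (last $75.43); total interest $1,890.43.
Payments saved = 62 − 48 = 14.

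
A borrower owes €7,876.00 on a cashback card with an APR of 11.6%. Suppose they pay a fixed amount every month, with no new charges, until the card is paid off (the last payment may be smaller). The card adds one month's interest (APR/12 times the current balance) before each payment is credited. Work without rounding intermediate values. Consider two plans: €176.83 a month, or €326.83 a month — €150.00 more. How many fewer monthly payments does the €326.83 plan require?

Monthly rate r = 11.6%/12 = 0.966667% = 0.00966667.
At €176.83/mo: n = ⌈−ln(1 − rB₀/P)/ln(1+r)⌉ = 59 payments (last €94.24); total interest = total paid − €7,876.00 = €2,474.38.
At €326.83/mo: 28 payments (last €185.72); total interest €1,134.13.
Payments saved = 59 − 28 = 31.

31 fewer payments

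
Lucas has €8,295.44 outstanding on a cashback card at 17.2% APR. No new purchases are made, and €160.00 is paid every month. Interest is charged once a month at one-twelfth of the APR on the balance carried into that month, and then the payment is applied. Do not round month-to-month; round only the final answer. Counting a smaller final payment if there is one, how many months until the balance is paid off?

Monthly rate r = 17.2%/12 = 1.43333% = 0.0143333.
Recurrence: B ← B·(1+r) − €160.00.
Month 1: interest €118.90; balance after payment €8,254.34.
Month 2: interest €118.31; balance after payment €8,212.65.
Closed form: n = −ln(1 − rB₀/P)/ln(1+r) = −ln(0.25687)/ln(1.01433) ≈ 95.506, so the balance reaches zero during payment 96.

96 payments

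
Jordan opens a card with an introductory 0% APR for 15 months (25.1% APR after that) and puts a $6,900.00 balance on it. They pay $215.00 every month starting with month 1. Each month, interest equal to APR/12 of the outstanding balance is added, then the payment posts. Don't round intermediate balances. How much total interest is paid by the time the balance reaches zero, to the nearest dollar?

$921

Promo months 1–15 at r₀ = 0%/12 = 0; months 16+ at r₁ = 25.1%/12 = 0.0209167.
After month 15 (no interest yet): B = $6,900.00 − 15·$215.00 = $3,675.00.
Then at r₁ with $215.00/mo: n₂ = −ln(1 − r₁·B/P)/ln(1+r₁) ≈ 21.37 → 22 more payments.
Total paid = 36·$215.00 + $80.64 = $7,820.64; interest = $7,820.64 − $6,900.00 = $920.64.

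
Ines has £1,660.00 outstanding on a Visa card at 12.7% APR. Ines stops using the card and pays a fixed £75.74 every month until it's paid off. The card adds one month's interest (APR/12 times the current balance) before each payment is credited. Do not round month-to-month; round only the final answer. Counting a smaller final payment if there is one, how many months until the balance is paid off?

Monthly rate r = 12.7%/12 = 1.05833% = 0.0105833.
Recurrence: B ← B·(1+r) − £75.74.
Month 1: interest £17.57; balance after payment £1,601.83.
Month 2: interest £16.95; balance after payment £1,543.04.
Closed form: n = −ln(1 − rB₀/P)/ln(1+r) = −ln(0.76804)/ln(1.01058) ≈ 25.068, so the balance reaches zero during payment 26.

26 months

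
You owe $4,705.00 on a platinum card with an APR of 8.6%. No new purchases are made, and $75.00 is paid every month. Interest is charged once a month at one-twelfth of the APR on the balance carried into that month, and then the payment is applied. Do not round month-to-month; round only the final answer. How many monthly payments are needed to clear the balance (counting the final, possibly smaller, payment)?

84 months

Monthly rate r = 8.6%/12 = 0.716667% = 0.00716667.
Recurrence: B ← B·(1+r) − $75.00.
Month 1: interest $33.72; balance after payment $4,663.72.
Month 2: interest $33.42; balance after payment $4,622.14.
Closed form: n = −ln(1 − rB₀/P)/ln(1+r) = −ln(0.55041)/ln(1.00717) ≈ 83.613, so the balance reaches zero during payment 84.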